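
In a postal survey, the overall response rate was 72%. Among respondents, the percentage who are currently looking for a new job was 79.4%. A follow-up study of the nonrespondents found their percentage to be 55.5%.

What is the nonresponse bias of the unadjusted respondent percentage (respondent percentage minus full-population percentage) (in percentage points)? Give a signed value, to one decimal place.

+6.7 percentage points

Nonresponse fraction = 1 − 0.72 = 0.28.
Bias = (nonresponse fraction) × (respondent percentage − nonrespondent percentage)
     = 0.28 × (79.4 − 55.5) = 0.28 × 23.9 = 6.692.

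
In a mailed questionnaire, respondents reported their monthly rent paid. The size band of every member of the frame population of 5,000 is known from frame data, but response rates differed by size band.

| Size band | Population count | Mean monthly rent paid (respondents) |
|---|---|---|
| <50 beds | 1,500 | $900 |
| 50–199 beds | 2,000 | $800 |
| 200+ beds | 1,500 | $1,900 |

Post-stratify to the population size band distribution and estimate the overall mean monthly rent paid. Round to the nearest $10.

$1,160

Reweight to the known size band distribution:
  <50 beds: (1,500/5,000) × 900 = 270
  50–199 beds: (2,000/5,000) × 800 = 320
  200+ beds: (1,500/5,000) × 1900 = 570
Post-stratified estimate = 1160 → $1,160.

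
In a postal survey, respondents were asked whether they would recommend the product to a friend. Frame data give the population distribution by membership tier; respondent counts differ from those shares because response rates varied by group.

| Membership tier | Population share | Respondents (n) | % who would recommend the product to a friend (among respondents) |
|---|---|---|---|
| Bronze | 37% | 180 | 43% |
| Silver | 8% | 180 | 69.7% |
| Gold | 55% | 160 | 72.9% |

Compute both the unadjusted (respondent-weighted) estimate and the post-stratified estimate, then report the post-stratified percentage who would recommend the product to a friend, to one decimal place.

Without adjustment, the pooled respondent share is:
  (180/520)×43 + (180/520)×69.7 + (160/520)×72.9 = 61.4423%
Post-stratifying to population shares instead:
  0.37×43 + 0.08×69.7 + 0.55×72.9 = 61.581%

61.6%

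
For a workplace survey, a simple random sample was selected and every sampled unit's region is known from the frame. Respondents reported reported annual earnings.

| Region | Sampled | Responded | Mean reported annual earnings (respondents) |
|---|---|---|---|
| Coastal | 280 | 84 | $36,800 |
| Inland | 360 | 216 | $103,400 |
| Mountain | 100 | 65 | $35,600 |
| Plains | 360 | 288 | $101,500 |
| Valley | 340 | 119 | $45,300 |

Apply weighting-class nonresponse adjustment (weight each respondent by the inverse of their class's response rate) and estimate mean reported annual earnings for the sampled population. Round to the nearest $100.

Response rates by class: Coastal 84/280 = 30%, Inland 216/360 = 60%, Mountain 65/100 = 65%, Plains 288/360 = 80%, Valley 119/340 = 35%.
Weighting each respondent by the inverse class response rate inflates each class back to its sampled size, so the class weight is n_sampled:
  Coastal: 280 × 36,800 = 10,304,000
  Inland: 360 × 103,400 = 37,224,000
  Mountain: 100 × 35,600 = 3,560,000
  Plains: 360 × 101,500 = 36,540,000
  Valley: 340 × 45,300 = 15,402,000
Adjusted estimate = 103,030,000 / 1,440 = 71548.6 → $71,500.

$71,500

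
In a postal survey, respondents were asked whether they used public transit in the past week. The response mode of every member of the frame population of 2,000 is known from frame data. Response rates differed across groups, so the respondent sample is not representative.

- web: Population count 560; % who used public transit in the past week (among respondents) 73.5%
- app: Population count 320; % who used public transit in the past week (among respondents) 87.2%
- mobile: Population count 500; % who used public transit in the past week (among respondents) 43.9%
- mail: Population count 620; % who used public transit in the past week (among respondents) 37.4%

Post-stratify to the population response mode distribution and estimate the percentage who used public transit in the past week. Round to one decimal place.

57.1%

Weight each group's respondent value by its population share:
  web: (560/2,000) × 73.5 = 20.58
  app: (320/2,000) × 87.2 = 13.952
  mobile: (500/2,000) × 43.9 = 10.975
  mail: (620/2,000) × 37.4 = 11.594
Post-stratified estimate = 57.101 → 57.1%.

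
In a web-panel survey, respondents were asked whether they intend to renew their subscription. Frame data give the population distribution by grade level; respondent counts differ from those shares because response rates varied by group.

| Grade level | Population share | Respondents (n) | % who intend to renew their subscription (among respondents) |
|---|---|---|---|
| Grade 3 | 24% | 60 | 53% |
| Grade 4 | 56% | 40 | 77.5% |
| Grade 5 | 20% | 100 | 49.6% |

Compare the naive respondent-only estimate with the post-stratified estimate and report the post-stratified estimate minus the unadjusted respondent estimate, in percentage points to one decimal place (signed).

Naive respondent-only estimate (weights = respondent counts):
  (60/200)×53 + (40/200)×77.5 + (100/200)×49.6 = 56.2%
Post-stratified estimate weights by population shares:
  0.24×53 + 0.56×77.5 + 0.2×49.6 = 66.04%
Difference = 66.04 − 56.2 = 9.84 pp.

+9.8 percentage points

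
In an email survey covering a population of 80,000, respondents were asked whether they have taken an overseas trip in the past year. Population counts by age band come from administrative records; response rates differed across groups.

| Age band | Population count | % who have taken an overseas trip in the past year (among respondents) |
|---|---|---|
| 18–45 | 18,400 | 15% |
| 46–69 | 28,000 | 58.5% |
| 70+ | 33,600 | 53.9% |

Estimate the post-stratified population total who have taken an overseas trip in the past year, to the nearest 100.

Estimated count per cell = population count × respondent percentage:
  18–45: 18,400 × 15% = 2760
  46–69: 28,000 × 58.5% = 16,380
  70+: 33,600 × 53.9% = 18110.4
Estimated total = 37250.4 → 37,300.

37,300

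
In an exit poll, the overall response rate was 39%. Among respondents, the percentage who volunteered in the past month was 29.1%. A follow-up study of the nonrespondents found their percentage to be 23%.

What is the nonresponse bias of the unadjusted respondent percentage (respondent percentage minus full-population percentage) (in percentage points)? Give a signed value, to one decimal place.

Nonresponse fraction = 1 − 0.39 = 0.61.
Bias = (nonresponse fraction) × (respondent percentage − nonrespondent percentage)
     = 0.61 × (29.1 − 23) = 0.61 × 6.1 = 3.721.

+3.7 percentage points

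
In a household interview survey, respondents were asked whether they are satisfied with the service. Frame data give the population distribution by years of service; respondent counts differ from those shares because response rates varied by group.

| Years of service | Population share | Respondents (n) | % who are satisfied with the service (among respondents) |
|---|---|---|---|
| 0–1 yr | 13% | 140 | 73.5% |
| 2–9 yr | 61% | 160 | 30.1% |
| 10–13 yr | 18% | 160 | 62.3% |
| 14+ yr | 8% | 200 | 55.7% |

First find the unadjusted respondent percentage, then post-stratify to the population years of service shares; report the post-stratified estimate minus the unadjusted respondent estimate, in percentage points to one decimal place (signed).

-11.3 percentage points

Unadjusted (pooled respondent) estimate weights by respondent counts:
  (140/660)×73.5 + (160/660)×30.1 + (160/660)×62.3 + (200/660)×55.7 = 54.8697%
Post-stratified estimate weights by population shares:
  0.13×73.5 + 0.61×30.1 + 0.18×62.3 + 0.08×55.7 = 43.586%
Difference = 43.586 − 54.8697 = -11.2837 pp.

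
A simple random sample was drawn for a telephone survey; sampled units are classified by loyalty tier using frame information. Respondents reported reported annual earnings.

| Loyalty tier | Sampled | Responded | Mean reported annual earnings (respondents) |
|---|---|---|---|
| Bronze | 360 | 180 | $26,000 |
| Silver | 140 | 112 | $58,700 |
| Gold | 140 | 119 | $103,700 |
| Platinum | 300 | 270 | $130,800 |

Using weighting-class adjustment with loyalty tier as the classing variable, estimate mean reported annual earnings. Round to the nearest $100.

Class response rates: Bronze 180/360 = 50%, Silver 112/140 = 80%, Gold 119/140 = 85%, Platinum 270/300 = 90%.
Each respondent's weight = sampled/responded in their class; summing within a class gives n_sampled, so:
  Bronze: 360 × 26,000 = 9,360,000
  Silver: 140 × 58,700 = 8,218,000
  Gold: 140 × 103,700 = 14,518,000
  Platinum: 300 × 130,800 = 39,240,000
Adjusted estimate = 71,336,000 / 940 = 75889.4 → $75,900.

$75,900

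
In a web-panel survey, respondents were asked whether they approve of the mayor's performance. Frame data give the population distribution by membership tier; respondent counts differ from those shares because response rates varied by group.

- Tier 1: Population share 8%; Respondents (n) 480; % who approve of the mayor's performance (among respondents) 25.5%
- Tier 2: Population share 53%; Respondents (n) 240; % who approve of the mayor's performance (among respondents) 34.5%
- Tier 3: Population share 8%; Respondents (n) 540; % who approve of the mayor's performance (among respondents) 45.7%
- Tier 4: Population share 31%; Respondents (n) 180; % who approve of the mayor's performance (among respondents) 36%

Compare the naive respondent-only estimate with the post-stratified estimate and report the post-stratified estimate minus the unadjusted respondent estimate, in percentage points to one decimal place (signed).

Unadjusted (pooled respondent) estimate weights by respondent counts:
  (480/1440)×25.5 + (240/1440)×34.5 + (540/1440)×45.7 + (180/1440)×36 = 35.8875%
Post-stratifying to population shares instead:
  0.08×25.5 + 0.53×34.5 + 0.08×45.7 + 0.31×36 = 35.141%
Difference = 35.141 − 35.8875 = -0.7465 pp.

-0.7 percentage points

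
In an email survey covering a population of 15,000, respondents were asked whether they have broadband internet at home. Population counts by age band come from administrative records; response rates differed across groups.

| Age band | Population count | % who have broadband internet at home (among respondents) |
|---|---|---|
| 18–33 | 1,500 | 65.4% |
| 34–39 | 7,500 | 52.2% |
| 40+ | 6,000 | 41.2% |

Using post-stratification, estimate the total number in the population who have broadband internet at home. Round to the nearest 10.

Estimated count per cell = population count × respondent percentage:
  18–33: 1,500 × 65.4% = 981
  34–39: 7,500 × 52.2% = 3915
  40+: 6,000 × 41.2% = 2472
Estimated total = 7368 → 7,370.

7,370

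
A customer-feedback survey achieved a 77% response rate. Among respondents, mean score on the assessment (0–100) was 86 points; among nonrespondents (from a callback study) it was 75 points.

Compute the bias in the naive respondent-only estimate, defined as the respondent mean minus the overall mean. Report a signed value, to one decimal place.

Nonresponse fraction = 1 − 0.77 = 0.23.
Bias = (nonresponse fraction) × (respondent mean − nonrespondent mean)
     = 0.23 × (86 − 75) = 0.23 × 11 = 2.53.

+2.5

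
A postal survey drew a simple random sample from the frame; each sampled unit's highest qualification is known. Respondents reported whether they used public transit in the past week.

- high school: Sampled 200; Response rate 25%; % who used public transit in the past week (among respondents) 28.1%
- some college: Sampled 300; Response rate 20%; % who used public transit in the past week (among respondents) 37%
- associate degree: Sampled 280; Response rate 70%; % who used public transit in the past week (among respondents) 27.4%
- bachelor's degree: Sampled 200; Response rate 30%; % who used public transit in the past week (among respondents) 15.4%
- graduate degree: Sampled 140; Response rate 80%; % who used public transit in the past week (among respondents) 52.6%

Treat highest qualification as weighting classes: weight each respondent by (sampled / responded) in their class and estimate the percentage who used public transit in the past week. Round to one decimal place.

31.1%

Weighting each respondent by the inverse class response rate inflates each class back to its sampled size, so the class weight is n_sampled:
  high school: 200 × 28.1 = 5620
  some college: 300 × 37 = 11,100
  associate degree: 280 × 27.4 = 7672
  bachelor's degree: 200 × 15.4 = 3080
  graduate degree: 140 × 52.6 = 7364
Adjusted estimate = 34,836 / 1,120 = 31.1036 → 31.1%.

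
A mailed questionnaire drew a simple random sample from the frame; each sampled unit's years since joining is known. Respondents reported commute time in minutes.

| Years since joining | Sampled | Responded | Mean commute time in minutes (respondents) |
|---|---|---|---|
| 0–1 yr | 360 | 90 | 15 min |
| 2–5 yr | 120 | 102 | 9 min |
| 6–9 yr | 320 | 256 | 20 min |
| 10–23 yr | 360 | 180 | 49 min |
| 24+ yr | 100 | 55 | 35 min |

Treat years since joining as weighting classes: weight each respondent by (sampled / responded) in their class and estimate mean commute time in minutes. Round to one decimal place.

27.0

Class response rates: 0–1 yr 90/360 = 25%, 2–5 yr 102/120 = 85%, 6–9 yr 256/320 = 80%, 10–23 yr 180/360 = 50%, 24+ yr 55/100 = 55%.
Inverse-response-rate weighting restores each class to its sampled count, so class totals weight by n_sampled:
  0–1 yr: 360 × 15 = 5400
  2–5 yr: 120 × 9 = 1080
  6–9 yr: 320 × 20 = 6400
  10–23 yr: 360 × 49 = 17,640
  24+ yr: 100 × 35 = 3500
Adjusted estimate = 34,020 / 1,260 = 27 → 27.0.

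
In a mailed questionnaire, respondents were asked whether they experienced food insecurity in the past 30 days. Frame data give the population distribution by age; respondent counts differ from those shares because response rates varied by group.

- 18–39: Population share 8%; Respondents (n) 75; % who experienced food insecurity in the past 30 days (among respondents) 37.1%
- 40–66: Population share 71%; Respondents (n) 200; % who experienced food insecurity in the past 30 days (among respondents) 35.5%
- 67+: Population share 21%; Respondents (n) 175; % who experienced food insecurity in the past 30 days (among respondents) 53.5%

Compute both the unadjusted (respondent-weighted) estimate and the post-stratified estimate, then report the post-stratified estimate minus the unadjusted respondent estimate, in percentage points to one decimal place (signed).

Unadjusted (pooled respondent) estimate weights by respondent counts:
  (75/450)×37.1 + (200/450)×35.5 + (175/450)×53.5 = 42.7667%
Post-stratifying to population shares instead:
  0.08×37.1 + 0.71×35.5 + 0.21×53.5 = 39.408%
Difference = 39.408 − 42.7667 = -3.3587 pp.

-3.4 percentage points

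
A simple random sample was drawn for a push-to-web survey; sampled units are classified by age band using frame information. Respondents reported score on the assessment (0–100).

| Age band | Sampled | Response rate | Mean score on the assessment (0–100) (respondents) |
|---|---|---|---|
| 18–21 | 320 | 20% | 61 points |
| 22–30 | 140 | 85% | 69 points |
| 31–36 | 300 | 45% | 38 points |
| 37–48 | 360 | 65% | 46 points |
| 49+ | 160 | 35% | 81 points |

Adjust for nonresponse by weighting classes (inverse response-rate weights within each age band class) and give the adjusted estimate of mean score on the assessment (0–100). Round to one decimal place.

With weight = n_sampled/n_responded per class, the weighted class total is n_sampled:
  18–21: 320 × 61 = 19,520
  22–30: 140 × 69 = 9660
  31–36: 300 × 38 = 11,400
  37–48: 360 × 46 = 16,560
  49+: 160 × 81 = 12,960
Adjusted estimate = 70,100 / 1,280 = 54.7656 → 54.8.

54.8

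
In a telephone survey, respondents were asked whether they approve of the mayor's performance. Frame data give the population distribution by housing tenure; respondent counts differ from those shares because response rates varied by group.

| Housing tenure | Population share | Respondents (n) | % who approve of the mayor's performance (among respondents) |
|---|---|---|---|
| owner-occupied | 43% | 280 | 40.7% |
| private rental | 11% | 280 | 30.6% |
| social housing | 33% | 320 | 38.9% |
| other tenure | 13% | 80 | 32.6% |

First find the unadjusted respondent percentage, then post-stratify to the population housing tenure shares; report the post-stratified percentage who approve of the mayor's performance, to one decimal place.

Unadjusted (pooled respondent) estimate weights by respondent counts:
  (280/960)×40.7 + (280/960)×30.6 + (320/960)×38.9 + (80/960)×32.6 = 36.4792%
Post-stratifying to population shares instead:
  0.43×40.7 + 0.11×30.6 + 0.33×38.9 + 0.13×32.6 = 37.942%

37.9%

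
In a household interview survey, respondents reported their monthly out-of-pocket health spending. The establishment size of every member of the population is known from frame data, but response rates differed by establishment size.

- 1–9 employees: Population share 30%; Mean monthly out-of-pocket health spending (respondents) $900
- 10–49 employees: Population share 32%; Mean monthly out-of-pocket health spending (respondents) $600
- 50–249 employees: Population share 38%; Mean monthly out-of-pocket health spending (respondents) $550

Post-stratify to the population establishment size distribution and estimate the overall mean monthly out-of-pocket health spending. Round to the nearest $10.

$670

Post-stratification weights by population share, not respondent share:
  1–9 employees: 0.3 × 900 = 270
  10–49 employees: 0.32 × 600 = 192
  50–249 employees: 0.38 × 550 = 209
Post-stratified estimate = 671 → $670.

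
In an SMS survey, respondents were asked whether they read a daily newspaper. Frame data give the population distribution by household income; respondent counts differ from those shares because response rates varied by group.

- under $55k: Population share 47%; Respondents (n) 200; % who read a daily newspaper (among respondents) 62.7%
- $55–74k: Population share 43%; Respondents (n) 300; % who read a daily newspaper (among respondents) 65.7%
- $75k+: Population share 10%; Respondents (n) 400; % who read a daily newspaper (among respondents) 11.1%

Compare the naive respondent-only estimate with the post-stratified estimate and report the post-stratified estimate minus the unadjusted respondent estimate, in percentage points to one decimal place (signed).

+18.1 percentage points

Naive respondent-only estimate (weights = respondent counts):
  (200/900)×62.7 + (300/900)×65.7 + (400/900)×11.1 = 40.7667%
Post-stratified estimate weights by population shares:
  0.47×62.7 + 0.43×65.7 + 0.1×11.1 = 58.83%
Difference = 58.83 − 40.7667 = 18.0633 pp.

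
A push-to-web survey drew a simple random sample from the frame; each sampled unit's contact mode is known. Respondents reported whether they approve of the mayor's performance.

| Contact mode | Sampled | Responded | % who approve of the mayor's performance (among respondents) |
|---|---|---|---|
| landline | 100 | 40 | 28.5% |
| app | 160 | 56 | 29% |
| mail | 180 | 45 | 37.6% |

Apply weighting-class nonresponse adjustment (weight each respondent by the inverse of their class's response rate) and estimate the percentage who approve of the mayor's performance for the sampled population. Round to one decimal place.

32.4%

Response rates by class: landline 40/100 = 40%, app 56/160 = 35%, mail 45/180 = 25%.
Weighting each respondent by the inverse class response rate inflates each class back to its sampled size, so the class weight is n_sampled:
  landline: 100 × 28.5 = 2850
  app: 160 × 29 = 4640
  mail: 180 × 37.6 = 6768
Adjusted estimate = 14,258 / 440 = 32.4045 → 32.4%.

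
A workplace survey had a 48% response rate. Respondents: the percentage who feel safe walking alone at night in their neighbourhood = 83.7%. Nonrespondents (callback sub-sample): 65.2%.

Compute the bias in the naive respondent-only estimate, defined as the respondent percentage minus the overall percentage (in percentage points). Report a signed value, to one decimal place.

Nonresponse fraction = 1 − 0.48 = 0.52.
Bias = (nonresponse fraction) × (respondent percentage − nonrespondent percentage)
     = 0.52 × (83.7 − 65.2) = 0.52 × 18.5 = 9.62.

+9.6 percentage points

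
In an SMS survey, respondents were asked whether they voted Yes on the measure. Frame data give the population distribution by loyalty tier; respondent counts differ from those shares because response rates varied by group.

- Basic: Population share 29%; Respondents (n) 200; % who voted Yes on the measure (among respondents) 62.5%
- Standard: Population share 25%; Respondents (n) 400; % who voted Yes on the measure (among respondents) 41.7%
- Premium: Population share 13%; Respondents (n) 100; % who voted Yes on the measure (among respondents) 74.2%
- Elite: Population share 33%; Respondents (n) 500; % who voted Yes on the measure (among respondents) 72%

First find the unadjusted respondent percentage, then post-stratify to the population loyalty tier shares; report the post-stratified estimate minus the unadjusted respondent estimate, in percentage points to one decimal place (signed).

+1.5 percentage points

Without adjustment, the pooled respondent share is:
  (200/1200)×62.5 + (400/1200)×41.7 + (100/1200)×74.2 + (500/1200)×72 = 60.5%
Reweighting by population loyalty tier shares:
  0.29×62.5 + 0.25×41.7 + 0.13×74.2 + 0.33×72 = 61.956%
Difference = 61.956 − 60.5 = 1.456 pp.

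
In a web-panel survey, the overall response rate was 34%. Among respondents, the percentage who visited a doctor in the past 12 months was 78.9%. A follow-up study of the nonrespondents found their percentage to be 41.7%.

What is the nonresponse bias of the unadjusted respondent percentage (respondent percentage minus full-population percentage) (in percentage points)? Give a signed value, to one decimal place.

Nonresponse fraction = 1 − 0.34 = 0.66.
Bias = (nonresponse fraction) × (respondent percentage − nonrespondent percentage)
     = 0.66 × (78.9 − 41.7) = 0.66 × 37.2 = 24.552.

+24.6 percentage points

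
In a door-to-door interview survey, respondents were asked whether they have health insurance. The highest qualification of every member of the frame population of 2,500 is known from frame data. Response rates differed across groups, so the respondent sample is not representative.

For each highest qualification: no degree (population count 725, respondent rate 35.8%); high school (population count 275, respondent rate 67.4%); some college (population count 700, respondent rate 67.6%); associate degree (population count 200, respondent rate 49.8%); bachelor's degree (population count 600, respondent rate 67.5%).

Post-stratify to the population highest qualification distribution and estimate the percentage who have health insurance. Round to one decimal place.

Post-stratification weights by population share, not respondent share:
  no degree: (725/2,500) × 35.8 = 10.382
  high school: (275/2,500) × 67.4 = 7.414
  some college: (700/2,500) × 67.6 = 18.928
  associate degree: (200/2,500) × 49.8 = 3.984
  bachelor's degree: (600/2,500) × 67.5 = 16.2
Post-stratified estimate = 56.908 → 56.9%.

56.9%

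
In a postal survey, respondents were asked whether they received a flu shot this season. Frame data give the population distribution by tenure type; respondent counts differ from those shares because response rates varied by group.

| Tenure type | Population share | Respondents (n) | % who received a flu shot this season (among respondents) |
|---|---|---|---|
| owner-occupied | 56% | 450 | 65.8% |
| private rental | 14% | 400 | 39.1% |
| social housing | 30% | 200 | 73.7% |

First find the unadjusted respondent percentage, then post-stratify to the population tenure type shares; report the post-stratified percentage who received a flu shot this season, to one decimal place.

Naive respondent-only estimate (weights = respondent counts):
  (450/1050)×65.8 + (400/1050)×39.1 + (200/1050)×73.7 = 57.1333%
Post-stratifying to population shares instead:
  0.56×65.8 + 0.14×39.1 + 0.3×73.7 = 64.432%

64.4%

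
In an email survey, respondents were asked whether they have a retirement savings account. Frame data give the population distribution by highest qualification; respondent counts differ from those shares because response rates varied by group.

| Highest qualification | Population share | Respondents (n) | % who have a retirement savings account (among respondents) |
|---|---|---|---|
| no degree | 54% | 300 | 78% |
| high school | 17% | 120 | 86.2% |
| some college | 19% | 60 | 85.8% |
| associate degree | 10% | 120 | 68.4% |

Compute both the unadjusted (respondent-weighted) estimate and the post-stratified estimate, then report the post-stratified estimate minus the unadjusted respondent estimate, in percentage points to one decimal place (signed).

+1.4 percentage points

Without adjustment, the pooled respondent share is:
  (300/600)×78 + (120/600)×86.2 + (60/600)×85.8 + (120/600)×68.4 = 78.5%
Reweighting by population highest qualification shares:
  0.54×78 + 0.17×86.2 + 0.19×85.8 + 0.1×68.4 = 79.916%
Difference = 79.916 − 78.5 = 1.416 pp.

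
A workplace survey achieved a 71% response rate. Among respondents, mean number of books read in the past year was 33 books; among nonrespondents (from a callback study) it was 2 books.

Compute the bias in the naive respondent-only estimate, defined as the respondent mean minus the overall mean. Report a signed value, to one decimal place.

Nonresponse fraction = 1 − 0.71 = 0.29.
Bias = (nonresponse fraction) × (respondent mean − nonrespondent mean)
     = 0.29 × (33 − 2) = 0.29 × 31 = 8.99.

+9.0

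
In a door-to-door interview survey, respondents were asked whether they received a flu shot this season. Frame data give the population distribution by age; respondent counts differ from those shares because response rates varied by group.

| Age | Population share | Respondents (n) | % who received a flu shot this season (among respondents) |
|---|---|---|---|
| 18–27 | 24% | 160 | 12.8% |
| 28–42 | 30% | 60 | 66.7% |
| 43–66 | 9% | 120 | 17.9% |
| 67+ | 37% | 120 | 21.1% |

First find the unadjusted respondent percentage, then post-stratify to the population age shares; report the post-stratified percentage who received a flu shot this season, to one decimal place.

32.5%

Naive respondent-only estimate (weights = respondent counts):
  (160/460)×12.8 + (60/460)×66.7 + (120/460)×17.9 + (120/460)×21.1 = 23.3261%
Reweighting by population age shares:
  0.24×12.8 + 0.3×66.7 + 0.09×17.9 + 0.37×21.1 = 32.5%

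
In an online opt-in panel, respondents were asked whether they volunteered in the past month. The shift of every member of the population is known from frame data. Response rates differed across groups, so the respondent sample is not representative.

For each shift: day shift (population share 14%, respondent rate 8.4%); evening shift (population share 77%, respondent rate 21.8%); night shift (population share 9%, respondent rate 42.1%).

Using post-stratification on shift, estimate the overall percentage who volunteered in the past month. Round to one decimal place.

Reweight to the known shift distribution:
  day shift: 0.14 × 8.4 = 1.176
  evening shift: 0.77 × 21.8 = 16.786
  night shift: 0.09 × 42.1 = 3.789
Post-stratified estimate = 21.751 → 21.8%.

21.8%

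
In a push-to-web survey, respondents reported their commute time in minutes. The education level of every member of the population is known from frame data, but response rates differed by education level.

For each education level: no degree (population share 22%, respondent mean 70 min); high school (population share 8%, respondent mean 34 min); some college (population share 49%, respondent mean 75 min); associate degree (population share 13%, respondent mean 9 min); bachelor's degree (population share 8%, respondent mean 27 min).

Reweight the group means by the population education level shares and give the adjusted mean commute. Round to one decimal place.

58.2

Weight each group's respondent value by its population share:
  no degree: 0.22 × 70 = 15.4
  high school: 0.08 × 34 = 2.72
  some college: 0.49 × 75 = 36.75
  associate degree: 0.13 × 9 = 1.17
  bachelor's degree: 0.08 × 27 = 2.16
Post-stratified estimate = 58.2 → 58.2.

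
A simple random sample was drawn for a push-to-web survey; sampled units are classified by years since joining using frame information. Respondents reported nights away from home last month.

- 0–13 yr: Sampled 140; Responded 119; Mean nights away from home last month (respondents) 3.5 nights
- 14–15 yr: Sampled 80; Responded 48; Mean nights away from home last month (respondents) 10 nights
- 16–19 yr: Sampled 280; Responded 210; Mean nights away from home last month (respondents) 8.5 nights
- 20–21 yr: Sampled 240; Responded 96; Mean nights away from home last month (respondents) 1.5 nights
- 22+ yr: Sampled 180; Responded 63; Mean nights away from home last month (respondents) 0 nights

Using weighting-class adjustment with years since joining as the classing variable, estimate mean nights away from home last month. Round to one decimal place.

Class response rates: 0–13 yr 119/140 = 85%, 14–15 yr 48/80 = 60%, 16–19 yr 210/280 = 75%, 20–21 yr 96/240 = 40%, 22+ yr 63/180 = 35%.
Weighting each respondent by the inverse class response rate inflates each class back to its sampled size, so the class weight is n_sampled:
  0–13 yr: 140 × 3.5 = 490
  14–15 yr: 80 × 10 = 800
  16–19 yr: 280 × 8.5 = 2380
  20–21 yr: 240 × 1.5 = 360
  22+ yr: 180 × 0 = 0
Adjusted estimate = 4030 / 920 = 4.38044 → 4.4.

4.4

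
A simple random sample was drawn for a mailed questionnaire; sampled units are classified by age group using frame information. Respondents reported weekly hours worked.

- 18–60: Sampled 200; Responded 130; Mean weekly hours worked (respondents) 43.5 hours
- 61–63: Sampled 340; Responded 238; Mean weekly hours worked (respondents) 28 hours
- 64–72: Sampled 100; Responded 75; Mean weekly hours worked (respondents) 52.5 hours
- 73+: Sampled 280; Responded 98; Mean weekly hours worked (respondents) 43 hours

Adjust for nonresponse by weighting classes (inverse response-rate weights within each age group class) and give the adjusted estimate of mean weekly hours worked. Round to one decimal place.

38.6

Class response rates: 18–60 130/200 = 65%, 61–63 238/340 = 70%, 64–72 75/100 = 75%, 73+ 98/280 = 35%.
With weight = n_sampled/n_responded per class, the weighted class total is n_sampled:
  18–60: 200 × 43.5 = 8700
  61–63: 340 × 28 = 9520
  64–72: 100 × 52.5 = 5250
  73+: 280 × 43 = 12,040
Adjusted estimate = 35,510 / 920 = 38.5978 → 38.6.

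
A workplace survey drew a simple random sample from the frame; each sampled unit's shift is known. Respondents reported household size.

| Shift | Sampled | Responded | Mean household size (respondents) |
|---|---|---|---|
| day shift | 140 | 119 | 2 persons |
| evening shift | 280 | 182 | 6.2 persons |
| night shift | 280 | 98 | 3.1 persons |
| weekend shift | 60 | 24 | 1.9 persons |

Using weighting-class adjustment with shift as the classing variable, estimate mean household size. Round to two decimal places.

Response rates by class: day shift 119/140 = 85%, evening shift 182/280 = 65%, night shift 98/280 = 35%, weekend shift 24/60 = 40%.
Weighting each respondent by the inverse class response rate inflates each class back to its sampled size, so the class weight is n_sampled:
  day shift: 140 × 2 = 280
  evening shift: 280 × 6.2 = 1736
  night shift: 280 × 3.1 = 868
  weekend shift: 60 × 1.9 = 114
Adjusted estimate = 2998 / 760 = 3.94474 → 3.94.

3.94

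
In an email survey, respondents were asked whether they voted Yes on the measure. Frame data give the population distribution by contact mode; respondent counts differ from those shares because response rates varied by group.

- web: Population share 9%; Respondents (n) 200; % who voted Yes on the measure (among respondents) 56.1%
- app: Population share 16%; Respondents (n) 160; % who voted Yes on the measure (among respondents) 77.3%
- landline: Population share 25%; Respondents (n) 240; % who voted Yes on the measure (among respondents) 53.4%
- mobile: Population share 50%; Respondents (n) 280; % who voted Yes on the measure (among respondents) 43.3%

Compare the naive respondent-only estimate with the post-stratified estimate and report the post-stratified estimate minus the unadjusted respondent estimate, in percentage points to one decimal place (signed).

Naive respondent-only estimate (weights = respondent counts):
  (200/880)×56.1 + (160/880)×77.3 + (240/880)×53.4 + (280/880)×43.3 = 55.1455%
Reweighting by population contact mode shares:
  0.09×56.1 + 0.16×77.3 + 0.25×53.4 + 0.5×43.3 = 52.417%
Difference = 52.417 − 55.1455 = -2.7285 pp.

-2.7 percentage points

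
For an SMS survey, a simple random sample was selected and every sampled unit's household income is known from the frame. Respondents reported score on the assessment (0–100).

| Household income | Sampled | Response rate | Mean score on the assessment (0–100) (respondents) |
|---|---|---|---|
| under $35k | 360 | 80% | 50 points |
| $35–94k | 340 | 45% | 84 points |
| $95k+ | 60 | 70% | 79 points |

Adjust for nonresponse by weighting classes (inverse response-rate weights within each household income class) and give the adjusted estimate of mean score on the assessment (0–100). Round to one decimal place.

67.5

With weight = n_sampled/n_responded per class, the weighted class total is n_sampled:
  under $35k: 360 × 50 = 18,000
  $35–94k: 340 × 84 = 28,560
  $95k+: 60 × 79 = 4740
Adjusted estimate = 51,300 / 760 = 67.5 → 67.5.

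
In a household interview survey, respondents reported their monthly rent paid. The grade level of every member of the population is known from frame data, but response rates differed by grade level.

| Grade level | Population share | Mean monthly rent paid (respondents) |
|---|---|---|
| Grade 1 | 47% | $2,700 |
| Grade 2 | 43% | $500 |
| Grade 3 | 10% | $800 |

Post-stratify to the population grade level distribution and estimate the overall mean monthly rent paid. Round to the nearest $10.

$1,560

Post-stratification weights by population share, not respondent share:
  Grade 1: 0.47 × 2700 = 1269
  Grade 2: 0.43 × 500 = 215
  Grade 3: 0.1 × 800 = 80
Post-stratified estimate = 1564 → $1,560.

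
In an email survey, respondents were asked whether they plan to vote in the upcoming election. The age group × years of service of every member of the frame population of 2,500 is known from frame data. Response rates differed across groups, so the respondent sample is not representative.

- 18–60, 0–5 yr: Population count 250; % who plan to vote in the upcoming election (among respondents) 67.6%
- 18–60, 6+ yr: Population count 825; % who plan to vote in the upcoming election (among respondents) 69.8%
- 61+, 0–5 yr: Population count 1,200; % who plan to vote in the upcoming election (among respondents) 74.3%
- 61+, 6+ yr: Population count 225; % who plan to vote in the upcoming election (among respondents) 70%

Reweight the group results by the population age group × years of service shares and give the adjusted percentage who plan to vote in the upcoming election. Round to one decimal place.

71.8%

Weight each group's respondent value by its population share:
  18–60, 0–5 yr: (250/2,500) × 67.6 = 6.76
  18–60, 6+ yr: (825/2,500) × 69.8 = 23.034
  61+, 0–5 yr: (1,200/2,500) × 74.3 = 35.664
  61+, 6+ yr: (225/2,500) × 70 = 6.3
Post-stratified estimate = 71.758 → 71.8%.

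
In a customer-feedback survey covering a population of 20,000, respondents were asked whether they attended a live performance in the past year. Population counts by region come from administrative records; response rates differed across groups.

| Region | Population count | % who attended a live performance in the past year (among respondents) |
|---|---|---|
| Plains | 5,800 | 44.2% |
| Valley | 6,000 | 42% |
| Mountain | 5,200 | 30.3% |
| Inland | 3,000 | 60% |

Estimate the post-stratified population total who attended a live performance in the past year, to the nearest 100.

Each cell contributes its population count × the respondent rate:
  Plains: 5,800 × 44.2% = 2563.6
  Valley: 6,000 × 42% = 2520
  Mountain: 5,200 × 30.3% = 1575.6
  Inland: 3,000 × 60% = 1800
Estimated total = 8459.2 → 8,500.

8,500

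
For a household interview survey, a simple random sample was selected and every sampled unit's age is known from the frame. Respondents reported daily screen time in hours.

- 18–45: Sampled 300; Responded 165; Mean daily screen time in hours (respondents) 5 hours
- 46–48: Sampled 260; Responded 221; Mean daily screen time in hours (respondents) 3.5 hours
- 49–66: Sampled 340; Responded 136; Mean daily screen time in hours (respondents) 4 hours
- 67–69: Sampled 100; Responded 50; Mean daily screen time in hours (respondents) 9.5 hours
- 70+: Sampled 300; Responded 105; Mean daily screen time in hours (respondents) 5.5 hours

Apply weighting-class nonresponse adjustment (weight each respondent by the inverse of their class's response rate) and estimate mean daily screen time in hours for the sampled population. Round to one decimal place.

4.9

Class response rates: 18–45 165/300 = 55%, 46–48 221/260 = 85%, 49–66 136/340 = 40%, 67–69 50/100 = 50%, 70+ 105/300 = 35%.
With weight = n_sampled/n_responded per class, the weighted class total is n_sampled:
  18–45: 300 × 5 = 1500
  46–48: 260 × 3.5 = 910
  49–66: 340 × 4 = 1360
  67–69: 100 × 9.5 = 950
  70+: 300 × 5.5 = 1650
Adjusted estimate = 6370 / 1,300 = 4.9 → 4.9.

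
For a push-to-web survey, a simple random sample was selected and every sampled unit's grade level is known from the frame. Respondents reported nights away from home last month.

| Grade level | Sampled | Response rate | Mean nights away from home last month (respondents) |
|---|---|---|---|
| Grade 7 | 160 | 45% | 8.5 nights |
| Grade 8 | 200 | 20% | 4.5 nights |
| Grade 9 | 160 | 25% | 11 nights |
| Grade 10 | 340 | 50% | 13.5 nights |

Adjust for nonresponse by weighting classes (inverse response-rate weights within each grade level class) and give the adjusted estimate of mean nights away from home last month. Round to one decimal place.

10.0

Weighting each respondent by the inverse class response rate inflates each class back to its sampled size, so the class weight is n_sampled:
  Grade 7: 160 × 8.5 = 1360
  Grade 8: 200 × 4.5 = 900
  Grade 9: 160 × 11 = 1760
  Grade 10: 340 × 13.5 = 4590
Adjusted estimate = 8610 / 860 = 10.0116 → 10.0.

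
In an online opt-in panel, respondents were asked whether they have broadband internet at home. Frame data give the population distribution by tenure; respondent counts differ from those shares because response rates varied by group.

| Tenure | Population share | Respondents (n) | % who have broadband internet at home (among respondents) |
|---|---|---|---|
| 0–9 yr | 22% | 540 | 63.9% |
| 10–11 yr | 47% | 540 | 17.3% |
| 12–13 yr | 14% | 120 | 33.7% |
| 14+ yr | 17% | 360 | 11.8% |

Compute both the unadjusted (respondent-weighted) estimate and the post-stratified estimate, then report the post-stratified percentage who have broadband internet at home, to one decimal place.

Naive respondent-only estimate (weights = respondent counts):
  (540/1560)×63.9 + (540/1560)×17.3 + (120/1560)×33.7 + (360/1560)×11.8 = 33.4231%
Reweighting by population tenure shares:
  0.22×63.9 + 0.47×17.3 + 0.14×33.7 + 0.17×11.8 = 28.913%

28.9%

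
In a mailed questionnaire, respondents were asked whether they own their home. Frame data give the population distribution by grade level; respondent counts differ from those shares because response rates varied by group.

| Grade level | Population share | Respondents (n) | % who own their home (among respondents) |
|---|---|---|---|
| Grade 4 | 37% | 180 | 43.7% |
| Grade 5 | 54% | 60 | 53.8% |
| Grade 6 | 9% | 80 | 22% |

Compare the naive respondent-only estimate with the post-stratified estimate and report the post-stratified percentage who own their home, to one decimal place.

47.2%

Without adjustment, the pooled respondent share is:
  (180/320)×43.7 + (60/320)×53.8 + (80/320)×22 = 40.1688%
Reweighting by population grade level shares:
  0.37×43.7 + 0.54×53.8 + 0.09×22 = 47.201%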